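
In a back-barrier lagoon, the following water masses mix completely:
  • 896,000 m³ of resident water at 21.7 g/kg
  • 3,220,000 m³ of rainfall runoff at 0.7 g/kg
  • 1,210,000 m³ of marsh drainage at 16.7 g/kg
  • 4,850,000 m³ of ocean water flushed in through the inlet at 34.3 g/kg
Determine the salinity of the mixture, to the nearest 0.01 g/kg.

20.47 g/kg

By conservation of dissolved salt,
salt = 896,000×21.7 + 3,220,000×0.7 + 1,210,000×16.7 + 4,850,000×34.3 = 19,443,200 + 2,254,000 + 20,207,000 + 166,355,000 = 208,259,200
volume = 896,000 + 3,220,000 + 1,210,000 + 4,850,000 = 10,176,000 m³
S = 208,259,200 / 10,176,000 = 20.4657 g/kg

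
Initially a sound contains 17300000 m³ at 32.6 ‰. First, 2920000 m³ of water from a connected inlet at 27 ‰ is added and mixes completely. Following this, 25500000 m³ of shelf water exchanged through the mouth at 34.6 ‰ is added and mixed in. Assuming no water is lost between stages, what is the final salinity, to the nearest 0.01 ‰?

By conservation of dissolved salt,
Initial salt = 17,300,000×32.6 = 563,980,000
After stage 1: salt = 563,980,000 + 2,920,000×27 = 642,820,000; volume = 20,220,000 m³; S = 31.791 ‰
After stage 2: salt = 642,820,000 + 25,500,000×34.6 = 1,525,120,000; volume = 45,720,000 m³
S = 1,525,120,000 / 45,720,000 = 33.3578 ‰

33.36 ‰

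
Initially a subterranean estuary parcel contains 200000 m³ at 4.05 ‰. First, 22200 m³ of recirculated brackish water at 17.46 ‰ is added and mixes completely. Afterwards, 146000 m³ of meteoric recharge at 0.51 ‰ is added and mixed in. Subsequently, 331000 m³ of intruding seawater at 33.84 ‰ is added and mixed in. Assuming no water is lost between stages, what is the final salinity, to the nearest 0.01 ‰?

17.84 ‰

Salt balance:
Initial salt = 200,000×4.05 = 810,000
After stage 1: salt = 810,000 + 22,200×17.46 = 1,197,612; volume = 222,200 m³; S = 5.39 ‰
After stage 2: salt = 1,197,612 + 146,000×0.51 = 1,272,072; volume = 368,200 m³; S = 3.455 ‰
After stage 3: salt = 1,272,072 + 331,000×33.84 = 12,473,112; volume = 699,200 m³
S = 12,473,112 / 699,200 = 17.8391 ‰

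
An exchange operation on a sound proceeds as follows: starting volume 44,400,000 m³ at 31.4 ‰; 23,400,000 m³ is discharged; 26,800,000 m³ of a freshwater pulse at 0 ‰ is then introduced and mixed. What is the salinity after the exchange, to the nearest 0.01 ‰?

Remaining after removal: 21,000,000 m³ at 31.4 ‰ (salt = 659,400,000)
After addition: salt = 659,400,000 + 26,800,000×0 = 659,400,000; volume = 47,800,000 m³
S = 659,400,000 / 47,800,000 = 13.795 ‰

13.79 ‰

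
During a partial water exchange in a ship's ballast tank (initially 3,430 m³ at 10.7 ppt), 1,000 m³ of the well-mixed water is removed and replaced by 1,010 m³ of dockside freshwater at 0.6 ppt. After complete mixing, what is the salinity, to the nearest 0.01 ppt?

7.73 ppt

Remaining after removal: 2,430 m³ at 10.7 ppt (salt = 26,001)
After addition: salt = 26,001 + 1,010×0.6 = 26,607; volume = 3,440 m³
S = 26,607 / 3,440 = 7.7346 ppt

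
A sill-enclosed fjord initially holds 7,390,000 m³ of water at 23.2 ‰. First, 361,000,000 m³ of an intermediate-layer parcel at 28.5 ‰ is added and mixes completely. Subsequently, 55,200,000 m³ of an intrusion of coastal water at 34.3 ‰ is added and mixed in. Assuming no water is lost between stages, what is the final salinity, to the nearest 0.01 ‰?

Conserving salt mass:
Initial salt = 7,390,000×23.2 = 171,448,000
After stage 1: salt = 171,448,000 + 361,000,000×28.5 = 10,459,948,000; volume = 368,390,000 m³; S = 28.394 ‰
After stage 2: salt = 10,459,948,000 + 55,200,000×34.3 = 12,353,308,000; volume = 423,590,000 m³
S = 12,353,308,000 / 423,590,000 = 29.1634 ‰

29.16 ‰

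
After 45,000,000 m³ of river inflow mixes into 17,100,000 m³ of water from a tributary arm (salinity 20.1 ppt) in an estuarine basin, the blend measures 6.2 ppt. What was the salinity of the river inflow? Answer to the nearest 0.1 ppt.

Salt balance: 17,100,000×20.1 + 45,000,000×S = 62,100,000×6.2
343,710,000 + 45,000,000·S = 385,020,000
S = (385,020,000 − 343,710,000) / 45,000,000 = 0.918 ppt

0.9 ppt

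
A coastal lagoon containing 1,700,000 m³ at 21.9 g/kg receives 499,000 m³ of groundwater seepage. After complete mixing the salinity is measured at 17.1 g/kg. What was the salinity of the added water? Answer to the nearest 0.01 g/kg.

0.75 g/kg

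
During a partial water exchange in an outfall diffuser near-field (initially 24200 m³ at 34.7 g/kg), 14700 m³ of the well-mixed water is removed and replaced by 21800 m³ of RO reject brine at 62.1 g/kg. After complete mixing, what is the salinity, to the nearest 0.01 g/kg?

53.78 g/kg

Remaining after removal: 9,500 m³ at 34.7 g/kg (salt = 329,650)
After addition: salt = 329,650 + 21,800×62.1 = 1,683,430; volume = 31,300 m³
S = 1,683,430 / 31,300 = 53.7837 g/kg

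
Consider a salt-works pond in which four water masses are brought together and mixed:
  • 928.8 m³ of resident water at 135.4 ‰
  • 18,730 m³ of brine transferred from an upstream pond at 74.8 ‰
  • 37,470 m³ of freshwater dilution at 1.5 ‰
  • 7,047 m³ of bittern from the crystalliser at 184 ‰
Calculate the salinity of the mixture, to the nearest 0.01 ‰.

Mass of salt is conserved:
salt = 928.8×135.4 + 18,730×74.8 + 37,470×1.5 + 7,047×184 = 125,759.52 + 1,401,004 + 56,205 + 1,296,648 = 2,879,616.52
volume = 928.8 + 18,730 + 37,470 + 7,047 = 64,175.8 m³
S = 2,879,616.52 / 64,175.8 = 44.8708 ‰

44.87 ‰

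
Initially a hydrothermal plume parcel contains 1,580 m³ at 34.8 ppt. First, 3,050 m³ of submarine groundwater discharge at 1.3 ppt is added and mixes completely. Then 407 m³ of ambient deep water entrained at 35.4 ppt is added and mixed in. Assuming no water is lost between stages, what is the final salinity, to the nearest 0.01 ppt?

By conservation of dissolved salt,
Initial salt = 1,580×34.8 = 54,984
After stage 1: salt = 54,984 + 3,050×1.3 = 58,949; volume = 4,630 m³; S = 12.732 ppt
After stage 2: salt = 58,949 + 407×35.4 = 73,356.8; volume = 5,037 m³
S = 73,356.8 / 5,037 = 14.5636 ppt

14.56 ppt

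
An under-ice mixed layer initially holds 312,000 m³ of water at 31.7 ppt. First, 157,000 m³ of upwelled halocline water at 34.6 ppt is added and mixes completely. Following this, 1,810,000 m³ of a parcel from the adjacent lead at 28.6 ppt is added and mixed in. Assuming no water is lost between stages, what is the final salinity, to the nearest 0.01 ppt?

Conserving salt mass:
Initial salt = 312,000×31.7 = 9,890,400
After stage 1: salt = 9,890,400 + 157,000×34.6 = 15,322,600; volume = 469,000 m³; S = 32.671 ppt
After stage 2: salt = 15,322,600 + 1,810,000×28.6 = 67,088,600; volume = 2,279,000 m³
S = 67,088,600 / 2,279,000 = 29.4377 ppt

29.44 ppt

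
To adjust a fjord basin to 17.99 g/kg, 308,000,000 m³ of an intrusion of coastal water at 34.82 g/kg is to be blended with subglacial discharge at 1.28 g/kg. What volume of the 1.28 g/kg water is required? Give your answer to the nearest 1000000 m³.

310000000 m³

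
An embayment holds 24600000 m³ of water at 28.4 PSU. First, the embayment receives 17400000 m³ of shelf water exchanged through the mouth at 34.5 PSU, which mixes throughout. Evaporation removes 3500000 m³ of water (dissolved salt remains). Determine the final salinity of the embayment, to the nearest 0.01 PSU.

33.74 PSU

After mixing: salt = 24,600,000×28.4 + 17,400,000×34.5 = 1,298,940,000; volume = 42,000,000 m³
After evaporation: salt unchanged = 1,298,940,000; volume = 42,000,000 − 3,500,000 = 38,500,000 m³
S = 1,298,940,000 / 38,500,000 = 33.7387 PSU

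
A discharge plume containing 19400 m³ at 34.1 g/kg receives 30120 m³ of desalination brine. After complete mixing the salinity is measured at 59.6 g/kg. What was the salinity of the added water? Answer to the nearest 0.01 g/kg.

Salt balance: 19,400×34.1 + 30,120×S = 49,520×59.6
661,540 + 30,120·S = 2,951,392
S = (2,951,392 − 661,540) / 30,120 = 76.0243 g/kg

76.02 g/kg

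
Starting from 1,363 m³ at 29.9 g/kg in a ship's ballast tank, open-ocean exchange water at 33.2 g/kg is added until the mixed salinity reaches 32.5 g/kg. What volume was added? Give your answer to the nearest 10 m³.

Salt balance: 1,363×29.9 + V×33.2 = (1,363+V)×32.5
40,753.7 + 33.2V = 44,297.5 + 32.5V
3,543.8 = 0.7V
V = 5,062.57 m³

5060 m³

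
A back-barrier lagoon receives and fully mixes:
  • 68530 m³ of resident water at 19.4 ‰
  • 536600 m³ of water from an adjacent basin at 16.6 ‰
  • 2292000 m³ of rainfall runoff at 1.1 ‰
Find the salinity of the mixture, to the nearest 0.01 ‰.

Total salt / total volume:
salt = 68,530×19.4 + 536,600×16.6 + 2,292,000×1.1 = 1,329,482 + 8,907,560 + 2,521,200 = 12,758,242
volume = 68,530 + 536,600 + 2,292,000 = 2,897,130 m³
S = 12,758,242 / 2,897,130 = 4.4038 ‰

4.40 ‰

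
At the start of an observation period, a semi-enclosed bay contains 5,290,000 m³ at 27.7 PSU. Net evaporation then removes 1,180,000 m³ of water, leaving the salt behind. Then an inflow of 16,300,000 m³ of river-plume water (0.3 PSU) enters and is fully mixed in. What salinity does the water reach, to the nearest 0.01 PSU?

7.42 PSU

After evaporation: salt = 5,290,000×27.7 = 146,533,000; volume = 5,290,000 − 1,180,000 = 4,110,000 m³
After mixing: salt = 146,533,000 + 16,300,000×0.3 = 151,423,000; volume = 4,110,000 + 16,300,000 = 20,410,000 m³
S = 151,423,000 / 20,410,000 = 7.4191 PSU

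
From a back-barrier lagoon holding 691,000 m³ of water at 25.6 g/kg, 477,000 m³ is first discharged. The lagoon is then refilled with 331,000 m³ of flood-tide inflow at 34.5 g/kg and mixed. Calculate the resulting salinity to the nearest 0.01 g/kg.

Remaining after removal: 214,000 m³ at 25.6 g/kg (salt = 5,478,400)
After addition: salt = 5,478,400 + 331,000×34.5 = 16,897,900; volume = 545,000 m³
S = 16,897,900 / 545,000 = 31.0053 g/kg

31.01 g/kg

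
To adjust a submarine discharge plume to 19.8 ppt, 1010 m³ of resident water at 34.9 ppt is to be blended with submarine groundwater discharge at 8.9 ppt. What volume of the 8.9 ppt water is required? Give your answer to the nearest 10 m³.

1400 m³

Salt balance: 1,010×34.9 + V×8.9 = (1,010+V)×19.8
35,249 + 8.9V = 19,998 + 19.8V
15,251 = 10.9V
V = 1,399.17 m³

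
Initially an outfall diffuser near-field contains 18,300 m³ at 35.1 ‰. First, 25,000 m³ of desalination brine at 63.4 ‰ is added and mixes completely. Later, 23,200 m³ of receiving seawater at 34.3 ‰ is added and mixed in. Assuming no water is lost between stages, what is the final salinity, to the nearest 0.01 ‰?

Total salt / total volume:
Initial salt = 18,300×35.1 = 642,330
After stage 1: salt = 642,330 + 25,000×63.4 = 2,227,330; volume = 43,300 m³; S = 51.439 ‰
After stage 2: salt = 2,227,330 + 23,200×34.3 = 3,023,090; volume = 66,500 m³
S = 3,023,090 / 66,500 = 45.46 ‰

45.46 ‰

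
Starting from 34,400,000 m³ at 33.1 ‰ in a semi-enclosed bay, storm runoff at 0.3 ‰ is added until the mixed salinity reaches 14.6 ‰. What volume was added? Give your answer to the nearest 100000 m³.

44500000 m³

Salt balance: 34,400,000×33.1 + V×0.3 = (34,400,000+V)×14.6
1,138,640,000 + 0.3V = 502,240,000 + 14.6V
636,400,000 = 14.3V
V = 44,503,496.5 m³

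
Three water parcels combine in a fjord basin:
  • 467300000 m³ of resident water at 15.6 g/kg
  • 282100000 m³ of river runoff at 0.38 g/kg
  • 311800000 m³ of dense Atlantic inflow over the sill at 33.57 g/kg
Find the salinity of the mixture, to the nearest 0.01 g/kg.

Weighted by volume,
salt = 467,300,000×15.6 + 282,100,000×0.38 + 311,800,000×33.57 = 7,289,880,000 + 107,198,000 + 10,467,126,000 = 17,864,204,000
volume = 467,300,000 + 282,100,000 + 311,800,000 = 1,061,200,000 m³
S = 17,864,204,000 / 1,061,200,000 = 16.834 g/kg

16.83 g/kg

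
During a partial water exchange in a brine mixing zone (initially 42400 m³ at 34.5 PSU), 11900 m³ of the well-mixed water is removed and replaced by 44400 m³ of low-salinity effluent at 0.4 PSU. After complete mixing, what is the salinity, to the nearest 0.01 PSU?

14.29 PSU

Remaining after removal: 30,500 m³ at 34.5 PSU (salt = 1,052,250)
After addition: salt = 1,052,250 + 44,400×0.4 = 1,070,010; volume = 74,900 m³
S = 1,070,010 / 74,900 = 14.2858 PSU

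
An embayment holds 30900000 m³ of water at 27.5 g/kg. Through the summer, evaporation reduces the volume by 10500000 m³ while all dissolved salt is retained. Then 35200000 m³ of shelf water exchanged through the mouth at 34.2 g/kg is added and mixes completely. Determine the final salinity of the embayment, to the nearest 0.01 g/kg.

36.94 g/kg

After evaporation: salt = 30,900,000×27.5 = 849,750,000; volume = 30,900,000 − 10,500,000 = 20,400,000 m³
After mixing: salt = 849,750,000 + 35,200,000×34.2 = 2,053,590,000; volume = 20,400,000 + 35,200,000 = 55,600,000 m³
S = 2,053,590,000 / 55,600,000 = 36.9351 g/kg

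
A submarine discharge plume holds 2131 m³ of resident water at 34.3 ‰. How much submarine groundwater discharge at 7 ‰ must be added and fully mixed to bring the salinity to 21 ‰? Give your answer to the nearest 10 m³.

Salt balance: 2,131×34.3 + V×7 = (2,131+V)×21
73,093.3 + 7V = 44,751 + 21V
28,342.3 = 14V
V = 2,024.45 m³

2020 m³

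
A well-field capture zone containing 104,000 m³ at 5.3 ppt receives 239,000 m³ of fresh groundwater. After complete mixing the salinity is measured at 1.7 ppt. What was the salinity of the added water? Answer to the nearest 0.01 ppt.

Salt balance: 104,000×5.3 + 239,000×S = 343,000×1.7
551,200 + 239,000·S = 583,100
S = (583,100 − 551,200) / 239,000 = 0.1335 ppt

0.13 ppt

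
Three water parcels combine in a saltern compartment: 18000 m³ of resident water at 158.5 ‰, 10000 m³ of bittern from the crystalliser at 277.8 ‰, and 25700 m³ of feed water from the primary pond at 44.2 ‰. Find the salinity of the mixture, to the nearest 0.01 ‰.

Salt balance:
salt = 18,000×158.5 + 10,000×277.8 + 25,700×44.2 = 2,853,000 + 2,778,000 + 1,135,940 = 6,766,940
volume = 18,000 + 10,000 + 25,700 = 53,700 m³
S = 6,766,940 / 53,700 = 126.0138 ‰

126.01 ‰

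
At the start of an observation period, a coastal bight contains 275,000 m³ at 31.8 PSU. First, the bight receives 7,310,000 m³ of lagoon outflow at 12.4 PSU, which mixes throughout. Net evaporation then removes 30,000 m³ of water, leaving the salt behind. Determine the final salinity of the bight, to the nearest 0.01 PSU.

13.16 PSU

After mixing: salt = 275,000×31.8 + 7,310,000×12.4 = 99,389,000; volume = 7,585,000 m³
After evaporation: salt unchanged = 99,389,000; volume = 7,585,000 − 30,000 = 7,555,000 m³
S = 99,389,000 / 7,555,000 = 13.1554 PSU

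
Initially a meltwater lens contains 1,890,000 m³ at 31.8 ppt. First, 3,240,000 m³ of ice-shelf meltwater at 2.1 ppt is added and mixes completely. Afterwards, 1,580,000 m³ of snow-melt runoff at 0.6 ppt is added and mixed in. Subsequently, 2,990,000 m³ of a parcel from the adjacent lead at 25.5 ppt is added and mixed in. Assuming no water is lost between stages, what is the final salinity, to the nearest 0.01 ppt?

14.86 ppt

Salt balance:
Initial salt = 1,890,000×31.8 = 60,102,000
After stage 1: salt = 60,102,000 + 3,240,000×2.1 = 66,906,000; volume = 5,130,000 m³; S = 13.042 ppt
After stage 2: salt = 66,906,000 + 1,580,000×0.6 = 67,854,000; volume = 6,710,000 m³; S = 10.112 ppt
After stage 3: salt = 67,854,000 + 2,990,000×25.5 = 144,099,000; volume = 9,700,000 m³
S = 144,099,000 / 9,700,000 = 14.8556 ppt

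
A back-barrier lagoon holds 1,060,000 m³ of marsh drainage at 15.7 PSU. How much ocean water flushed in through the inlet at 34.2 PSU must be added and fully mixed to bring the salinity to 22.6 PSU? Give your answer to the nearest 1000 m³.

631000 m³

Salt balance: 1,060,000×15.7 + V×34.2 = (1,060,000+V)×22.6
16,642,000 + 34.2V = 23,956,000 + 22.6V
7,314,000 = 11.6V
V = 630,517.24 m³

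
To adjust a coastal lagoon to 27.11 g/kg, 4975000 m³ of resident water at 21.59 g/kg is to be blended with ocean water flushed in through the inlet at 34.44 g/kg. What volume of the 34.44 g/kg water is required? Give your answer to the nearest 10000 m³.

Salt balance: 4,975,000×21.59 + V×34.44 = (4,975,000+V)×27.11
107,410,250 + 34.44V = 134,872,250 + 27.11V
27,462,000 = 7.33V
V = 3,746,521.15 m³

3750000 m³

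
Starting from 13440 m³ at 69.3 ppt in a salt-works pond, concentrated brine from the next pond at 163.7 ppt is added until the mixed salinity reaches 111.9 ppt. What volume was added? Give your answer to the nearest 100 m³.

11100 m³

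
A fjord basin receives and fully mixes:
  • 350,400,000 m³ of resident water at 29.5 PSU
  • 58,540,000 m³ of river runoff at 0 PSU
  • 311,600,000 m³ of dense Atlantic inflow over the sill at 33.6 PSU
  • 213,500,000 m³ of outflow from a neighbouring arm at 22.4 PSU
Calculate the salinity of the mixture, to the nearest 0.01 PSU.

Mass of salt is conserved:
salt = 350,400,000×29.5 + 58,540,000×0 + 311,600,000×33.6 + 213,500,000×22.4 = 10,336,800,000 + 0 + 10,469,760,000 + 4,782,400,000 = 25,588,960,000
volume = 350,400,000 + 58,540,000 + 311,600,000 + 213,500,000 = 934,040,000 m³
S = 25,588,960,000 / 934,040,000 = 27.396 PSU

27.40 PSU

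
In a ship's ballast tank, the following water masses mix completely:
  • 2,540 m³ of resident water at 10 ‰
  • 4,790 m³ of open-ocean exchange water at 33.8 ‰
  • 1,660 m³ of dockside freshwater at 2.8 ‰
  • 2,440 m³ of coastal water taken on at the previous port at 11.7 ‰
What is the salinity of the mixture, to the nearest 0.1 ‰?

Conserving salt mass:
salt = 2,540×10 + 4,790×33.8 + 1,660×2.8 + 2,440×11.7 = 25,400 + 161,902 + 4,648 + 28,548 = 220,498
volume = 2,540 + 4,790 + 1,660 + 2,440 = 11,430 m³
S = 220,498 / 11,430 = 19.291 ‰

19.3 ‰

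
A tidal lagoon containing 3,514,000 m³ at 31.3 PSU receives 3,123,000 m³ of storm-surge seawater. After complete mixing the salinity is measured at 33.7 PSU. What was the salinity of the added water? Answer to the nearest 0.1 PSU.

36.4 PSU

Salt balance: 3,514,000×31.3 + 3,123,000×S = 6,637,000×33.7
109,988,200 + 3,123,000·S = 223,666,900
S = (223,666,900 − 109,988,200) / 3,123,000 = 36.4005 PSU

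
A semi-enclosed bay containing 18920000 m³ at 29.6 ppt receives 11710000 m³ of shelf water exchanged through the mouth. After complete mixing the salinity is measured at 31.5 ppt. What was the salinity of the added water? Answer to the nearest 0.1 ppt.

Salt balance: 18,920,000×29.6 + 11,710,000×S = 30,630,000×31.5
560,032,000 + 11,710,000·S = 964,845,000
S = (964,845,000 − 560,032,000) / 11,710,000 = 34.5699 ppt

34.6 ppt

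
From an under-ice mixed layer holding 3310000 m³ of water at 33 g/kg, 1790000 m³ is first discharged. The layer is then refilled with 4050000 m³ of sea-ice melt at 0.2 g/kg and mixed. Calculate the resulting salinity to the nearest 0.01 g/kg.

Remaining after removal: 1,520,000 m³ at 33 g/kg (salt = 50,160,000)
After addition: salt = 50,160,000 + 4,050,000×0.2 = 50,970,000; volume = 5,570,000 m³
S = 50,970,000 / 5,570,000 = 9.1508 g/kg

9.15 g/kg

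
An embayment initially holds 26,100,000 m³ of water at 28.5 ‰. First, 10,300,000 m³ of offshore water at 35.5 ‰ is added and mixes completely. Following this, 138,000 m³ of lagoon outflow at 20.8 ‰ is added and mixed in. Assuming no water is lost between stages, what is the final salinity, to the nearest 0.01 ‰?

30.44 ‰

Weighted by volume,
Initial salt = 26,100,000×28.5 = 743,850,000
After stage 1: salt = 743,850,000 + 10,300,000×35.5 = 1,109,500,000; volume = 36,400,000 m³; S = 30.481 ‰
After stage 2: salt = 1,109,500,000 + 138,000×20.8 = 1,112,370,400; volume = 36,538,000 m³
S = 1,112,370,400 / 36,538,000 = 30.4442 ‰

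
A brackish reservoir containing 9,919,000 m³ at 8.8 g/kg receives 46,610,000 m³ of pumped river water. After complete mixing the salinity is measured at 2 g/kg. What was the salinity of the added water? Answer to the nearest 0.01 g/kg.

Salt balance: 9,919,000×8.8 + 46,610,000×S = 56,529,000×2
87,287,200 + 46,610,000·S = 113,058,000
S = (113,058,000 − 87,287,200) / 46,610,000 = 0.5529 g/kg

0.55 g/kg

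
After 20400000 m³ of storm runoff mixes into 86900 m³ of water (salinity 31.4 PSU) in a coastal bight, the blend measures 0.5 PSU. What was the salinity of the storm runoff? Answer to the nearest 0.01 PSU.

0.37 PSU

Salt balance: 86,900×31.4 + 20,400,000×S = 20,486,900×0.5
2,728,660 + 20,400,000·S = 10,243,450
S = (10,243,450 − 2,728,660) / 20,400,000 = 0.3684 PSU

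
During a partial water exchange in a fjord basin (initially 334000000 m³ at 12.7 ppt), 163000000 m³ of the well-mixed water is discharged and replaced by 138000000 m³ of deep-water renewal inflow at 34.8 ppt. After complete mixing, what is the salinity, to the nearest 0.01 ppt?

22.57 ppt

Remaining after removal: 171,000,000 m³ at 12.7 ppt (salt = 2,171,700,000)
After addition: salt = 2,171,700,000 + 138,000,000×34.8 = 6,974,100,000; volume = 309,000,000 m³
S = 6,974,100,000 / 309,000,000 = 22.5699 ppt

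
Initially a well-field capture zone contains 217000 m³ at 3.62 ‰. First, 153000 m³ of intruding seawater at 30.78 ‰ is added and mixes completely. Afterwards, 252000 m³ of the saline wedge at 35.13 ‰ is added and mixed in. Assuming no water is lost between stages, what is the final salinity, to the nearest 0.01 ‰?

By conservation of dissolved salt,
Initial salt = 217,000×3.62 = 785,540
After stage 1: salt = 785,540 + 153,000×30.78 = 5,494,880; volume = 370,000 m³; S = 14.851 ‰
After stage 2: salt = 5,494,880 + 252,000×35.13 = 14,347,640; volume = 622,000 m³
S = 14,347,640 / 622,000 = 23.0669 ‰

23.07 ‰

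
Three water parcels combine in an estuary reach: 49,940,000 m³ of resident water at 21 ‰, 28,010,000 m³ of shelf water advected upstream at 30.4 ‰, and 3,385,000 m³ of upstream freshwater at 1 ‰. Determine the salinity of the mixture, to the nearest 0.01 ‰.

23.40 ‰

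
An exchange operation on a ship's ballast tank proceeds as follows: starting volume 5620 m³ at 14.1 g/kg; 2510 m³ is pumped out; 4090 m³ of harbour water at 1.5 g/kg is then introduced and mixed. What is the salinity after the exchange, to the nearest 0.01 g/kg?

Remaining after removal: 3,110 m³ at 14.1 g/kg (salt = 43,851)
After addition: salt = 43,851 + 4,090×1.5 = 49,986; volume = 7,200 m³
S = 49,986 / 7,200 = 6.9425 g/kg

6.94 g/kg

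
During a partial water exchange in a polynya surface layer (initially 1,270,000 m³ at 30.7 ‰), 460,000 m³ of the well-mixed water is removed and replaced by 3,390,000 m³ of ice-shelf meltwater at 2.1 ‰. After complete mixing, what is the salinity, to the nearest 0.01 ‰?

7.62 ‰

Remaining after removal: 810,000 m³ at 30.7 ‰ (salt = 24,867,000)
After addition: salt = 24,867,000 + 3,390,000×2.1 = 31,986,000; volume = 4,200,000 m³
S = 31,986,000 / 4,200,000 = 7.6157 ‰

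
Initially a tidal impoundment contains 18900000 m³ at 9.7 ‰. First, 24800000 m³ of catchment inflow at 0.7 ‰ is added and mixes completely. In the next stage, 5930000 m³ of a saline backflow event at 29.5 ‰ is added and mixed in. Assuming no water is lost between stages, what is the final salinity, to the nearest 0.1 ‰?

7.6 ‰

Conserving salt mass:
Initial salt = 18,900,000×9.7 = 183,330,000
After stage 1: salt = 183,330,000 + 24,800,000×0.7 = 200,690,000; volume = 43,700,000 m³; S = 4.592 ‰
After stage 2: salt = 200,690,000 + 5,930,000×29.5 = 375,625,000; volume = 49,630,000 m³
S = 375,625,000 / 49,630,000 = 7.5685 ‰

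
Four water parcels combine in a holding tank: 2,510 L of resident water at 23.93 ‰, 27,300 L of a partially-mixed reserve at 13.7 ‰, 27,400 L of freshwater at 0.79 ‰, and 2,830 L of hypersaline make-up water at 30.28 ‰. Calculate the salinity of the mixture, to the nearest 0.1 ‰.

Conserving salt mass:
salt = 2,510×23.93 + 27,300×13.7 + 27,400×0.79 + 2,830×30.28 = 60,064.3 + 374,010 + 21,646 + 85,692.4 = 541,412.7
volume = 2,510 + 27,300 + 27,400 + 2,830 = 60,040 L
S = 541,412.7 / 60,040 = 9.018 ‰

9.0 ‰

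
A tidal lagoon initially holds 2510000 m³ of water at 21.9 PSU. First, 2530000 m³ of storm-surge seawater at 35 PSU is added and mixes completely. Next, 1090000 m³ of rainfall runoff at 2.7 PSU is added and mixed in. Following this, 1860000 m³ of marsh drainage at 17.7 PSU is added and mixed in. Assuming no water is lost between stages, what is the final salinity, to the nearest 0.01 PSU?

Mass of salt is conserved:
Initial salt = 2,510,000×21.9 = 54,969,000
After stage 1: salt = 54,969,000 + 2,530,000×35 = 143,519,000; volume = 5,040,000 m³; S = 28.476 PSU
After stage 2: salt = 143,519,000 + 1,090,000×2.7 = 146,462,000; volume = 6,130,000 m³; S = 23.893 PSU
After stage 3: salt = 146,462,000 + 1,860,000×17.7 = 179,384,000; volume = 7,990,000 m³
S = 179,384,000 / 7,990,000 = 22.4511 PSU

22.45 PSU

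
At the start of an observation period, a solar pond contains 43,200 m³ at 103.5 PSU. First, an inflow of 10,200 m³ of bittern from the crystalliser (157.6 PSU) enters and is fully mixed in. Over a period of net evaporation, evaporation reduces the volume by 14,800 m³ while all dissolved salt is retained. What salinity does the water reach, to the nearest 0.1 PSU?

157.5 PSU

After mixing: salt = 43,200×103.5 + 10,200×157.6 = 6,078,720; volume = 53,400 m³
After evaporation: salt unchanged = 6,078,720; volume = 53,400 − 14,800 = 38,600 m³
S = 6,078,720 / 38,600 = 157.4798 PSU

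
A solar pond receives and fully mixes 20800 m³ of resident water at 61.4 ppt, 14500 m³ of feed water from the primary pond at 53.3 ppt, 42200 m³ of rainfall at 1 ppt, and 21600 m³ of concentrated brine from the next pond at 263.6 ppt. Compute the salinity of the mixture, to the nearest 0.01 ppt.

By conservation of dissolved salt,
salt = 20,800×61.4 + 14,500×53.3 + 42,200×1 + 21,600×263.6 = 1,277,120 + 772,850 + 42,200 + 5,693,760 = 7,785,930
volume = 20,800 + 14,500 + 42,200 + 21,600 = 99,100 m³
S = 7,785,930 / 99,100 = 78.5664 ppt

78.57 ppt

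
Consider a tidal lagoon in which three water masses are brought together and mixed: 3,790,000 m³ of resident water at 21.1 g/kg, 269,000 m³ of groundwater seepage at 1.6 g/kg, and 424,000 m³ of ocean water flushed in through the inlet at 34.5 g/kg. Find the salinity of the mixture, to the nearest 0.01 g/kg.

Conserving salt mass:
salt = 3,790,000×21.1 + 269,000×1.6 + 424,000×34.5 = 79,969,000 + 430,400 + 14,628,000 = 95,027,400
volume = 3,790,000 + 269,000 + 424,000 = 4,483,000 m³
S = 95,027,400 / 4,483,000 = 21.1973 g/kg

21.20 g/kg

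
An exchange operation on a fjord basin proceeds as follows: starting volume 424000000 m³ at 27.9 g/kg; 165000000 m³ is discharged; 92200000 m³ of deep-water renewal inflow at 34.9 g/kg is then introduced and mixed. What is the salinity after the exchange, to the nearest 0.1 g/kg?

Remaining after removal: 259,000,000 m³ at 27.9 g/kg (salt = 7,226,100,000)
After addition: salt = 7,226,100,000 + 92,200,000×34.9 = 10,443,880,000; volume = 351,200,000 m³
S = 10,443,880,000 / 351,200,000 = 29.7377 g/kg

29.7 g/kg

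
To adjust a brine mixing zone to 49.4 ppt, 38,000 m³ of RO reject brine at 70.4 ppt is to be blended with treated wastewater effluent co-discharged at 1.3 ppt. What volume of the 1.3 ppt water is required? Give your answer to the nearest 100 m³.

16600 m³

Salt balance: 38,000×70.4 + V×1.3 = (38,000+V)×49.4
2,675,200 + 1.3V = 1,877,200 + 49.4V
798,000 = 48.1V
V = 16,590.44 m³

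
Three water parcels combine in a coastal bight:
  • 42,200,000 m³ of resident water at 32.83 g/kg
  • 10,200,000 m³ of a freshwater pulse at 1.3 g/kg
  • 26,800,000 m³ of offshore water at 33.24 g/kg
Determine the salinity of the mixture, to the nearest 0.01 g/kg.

28.91 g/kg

By conservation of dissolved salt,
salt = 42,200,000×32.83 + 10,200,000×1.3 + 26,800,000×33.24 = 1,385,426,000 + 13,260,000 + 890,832,000 = 2,289,518,000
volume = 42,200,000 + 10,200,000 + 26,800,000 = 79,200,000 m³
S = 2,289,518,000 / 79,200,000 = 28.9081 g/kg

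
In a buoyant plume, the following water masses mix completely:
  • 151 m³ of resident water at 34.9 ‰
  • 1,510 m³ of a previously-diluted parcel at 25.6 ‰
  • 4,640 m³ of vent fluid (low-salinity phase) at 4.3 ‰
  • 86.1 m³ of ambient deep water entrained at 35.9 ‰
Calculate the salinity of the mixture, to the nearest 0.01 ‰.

Mass of salt is conserved:
salt = 151×34.9 + 1,510×25.6 + 4,640×4.3 + 86.1×35.9 = 5,269.9 + 38,656 + 19,952 + 3,090.99 = 66,968.89
volume = 151 + 1,510 + 4,640 + 86.1 = 6,387.1 m³
S = 66,968.89 / 6,387.1 = 10.485 ‰

10.49 ‰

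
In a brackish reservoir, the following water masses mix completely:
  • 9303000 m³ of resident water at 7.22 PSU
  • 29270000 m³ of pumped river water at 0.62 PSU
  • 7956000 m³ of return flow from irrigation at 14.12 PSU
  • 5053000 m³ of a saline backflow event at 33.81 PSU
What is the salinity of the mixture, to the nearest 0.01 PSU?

Conserving salt mass:
salt = 9,303,000×7.22 + 29,270,000×0.62 + 7,956,000×14.12 + 5,053,000×33.81 = 67,167,660 + 18,147,400 + 112,338,720 + 170,841,930 = 368,495,710
volume = 9,303,000 + 29,270,000 + 7,956,000 + 5,053,000 = 51,582,000 m³
S = 368,495,710 / 51,582,000 = 7.1439 PSU

7.14 PSU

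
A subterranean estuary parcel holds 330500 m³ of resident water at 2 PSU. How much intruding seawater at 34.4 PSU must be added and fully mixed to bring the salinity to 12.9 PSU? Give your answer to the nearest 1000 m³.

Salt balance: 330,500×2 + V×34.4 = (330,500+V)×12.9
661,000 + 34.4V = 4,263,450 + 12.9V
3,602,450 = 21.5V
V = 167,555.81 m³

168000 m³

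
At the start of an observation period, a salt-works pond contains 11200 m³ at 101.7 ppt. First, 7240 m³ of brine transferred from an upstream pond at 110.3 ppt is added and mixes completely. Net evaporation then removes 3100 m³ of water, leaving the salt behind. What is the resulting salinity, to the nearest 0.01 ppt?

126.31 ppt

After mixing: salt = 11,200×101.7 + 7,240×110.3 = 1,937,612; volume = 18,440 m³
After evaporation: salt unchanged = 1,937,612; volume = 18,440 − 3,100 = 15,340 m³
S = 1,937,612 / 15,340 = 126.3111 ppt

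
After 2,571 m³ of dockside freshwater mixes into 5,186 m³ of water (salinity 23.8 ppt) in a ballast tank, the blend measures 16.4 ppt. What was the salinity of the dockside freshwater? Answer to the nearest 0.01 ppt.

1.47 ppt

Salt balance: 5,186×23.8 + 2,571×S = 7,757×16.4
123,426.8 + 2,571·S = 127,214.8
S = (127,214.8 − 123,426.8) / 2,571 = 1.4734 ppt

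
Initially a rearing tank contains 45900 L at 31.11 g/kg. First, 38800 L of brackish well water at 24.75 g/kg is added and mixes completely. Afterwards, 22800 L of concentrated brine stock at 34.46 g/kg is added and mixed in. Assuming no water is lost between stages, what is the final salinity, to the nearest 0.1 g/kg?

29.5 g/kg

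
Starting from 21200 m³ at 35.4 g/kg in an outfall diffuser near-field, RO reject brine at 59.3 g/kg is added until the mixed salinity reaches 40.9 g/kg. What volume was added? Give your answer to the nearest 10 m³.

Salt balance: 21,200×35.4 + V×59.3 = (21,200+V)×40.9
750,480 + 59.3V = 867,080 + 40.9V
116,600 = 18.4V
V = 6,336.96 m³

6340 m³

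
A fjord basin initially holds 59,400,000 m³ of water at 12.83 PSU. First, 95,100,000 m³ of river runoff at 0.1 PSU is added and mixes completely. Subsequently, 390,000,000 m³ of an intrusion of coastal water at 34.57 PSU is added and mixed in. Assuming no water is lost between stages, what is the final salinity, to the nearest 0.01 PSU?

26.18 PSU

Conserving salt mass:
Initial salt = 59,400,000×12.83 = 762,102,000
After stage 1: salt = 762,102,000 + 95,100,000×0.1 = 771,612,000; volume = 154,500,000 m³; S = 4.994 PSU
After stage 2: salt = 771,612,000 + 390,000,000×34.57 = 14,253,912,000; volume = 544,500,000 m³
S = 14,253,912,000 / 544,500,000 = 26.178 PSU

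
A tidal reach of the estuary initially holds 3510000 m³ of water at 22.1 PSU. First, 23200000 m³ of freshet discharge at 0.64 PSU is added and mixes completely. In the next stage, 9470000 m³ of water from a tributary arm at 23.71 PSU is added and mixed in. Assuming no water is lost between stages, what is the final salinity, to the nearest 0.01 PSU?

8.76 PSU

By conservation of dissolved salt,
Initial salt = 3,510,000×22.1 = 77,571,000
After stage 1: salt = 77,571,000 + 23,200,000×0.64 = 92,419,000; volume = 26,710,000 m³; S = 3.46 PSU
After stage 2: salt = 92,419,000 + 9,470,000×23.71 = 316,952,700; volume = 36,180,000 m³
S = 316,952,700 / 36,180,000 = 8.7604 PSU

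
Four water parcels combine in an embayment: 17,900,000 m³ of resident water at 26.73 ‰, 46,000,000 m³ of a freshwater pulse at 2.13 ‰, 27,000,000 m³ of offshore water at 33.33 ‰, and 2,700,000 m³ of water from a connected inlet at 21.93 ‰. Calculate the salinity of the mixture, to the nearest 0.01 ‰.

16.41 ‰

Weighted by volume,
salt = 17,900,000×26.73 + 46,000,000×2.13 + 27,000,000×33.33 + 2,700,000×21.93 = 478,467,000 + 97,980,000 + 899,910,000 + 59,211,000 = 1,535,568,000
volume = 17,900,000 + 46,000,000 + 27,000,000 + 2,700,000 = 93,600,000 m³
S = 1,535,568,000 / 93,600,000 = 16.4056 ‰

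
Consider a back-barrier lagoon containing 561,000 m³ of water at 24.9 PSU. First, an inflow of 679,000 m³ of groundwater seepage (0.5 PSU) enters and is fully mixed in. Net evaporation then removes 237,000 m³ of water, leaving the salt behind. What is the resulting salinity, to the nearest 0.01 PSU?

After mixing: salt = 561,000×24.9 + 679,000×0.5 = 14,308,400; volume = 1,240,000 m³
After evaporation: salt unchanged = 14,308,400; volume = 1,240,000 − 237,000 = 1,003,000 m³
S = 14,308,400 / 1,003,000 = 14.2656 PSU

14.27 PSU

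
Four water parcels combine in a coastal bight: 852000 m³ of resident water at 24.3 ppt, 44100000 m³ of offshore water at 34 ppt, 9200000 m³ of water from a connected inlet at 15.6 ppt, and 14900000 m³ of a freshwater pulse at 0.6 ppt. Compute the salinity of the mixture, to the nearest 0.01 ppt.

Total salt / total volume:
salt = 852,000×24.3 + 44,100,000×34 + 9,200,000×15.6 + 14,900,000×0.6 = 20,703,600 + 1,499,400,000 + 143,520,000 + 8,940,000 = 1,672,563,600
volume = 852,000 + 44,100,000 + 9,200,000 + 14,900,000 = 69,052,000 m³
S = 1,672,563,600 / 69,052,000 = 24.2218 ppt

24.22 ppt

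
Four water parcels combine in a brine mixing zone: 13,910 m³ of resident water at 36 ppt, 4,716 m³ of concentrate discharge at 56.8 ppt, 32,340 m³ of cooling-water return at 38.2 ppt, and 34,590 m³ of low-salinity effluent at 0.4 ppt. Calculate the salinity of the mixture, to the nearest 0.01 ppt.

Salt balance:
salt = 13,910×36 + 4,716×56.8 + 32,340×38.2 + 34,590×0.4 = 500,760 + 267,868.8 + 1,235,388 + 13,836 = 2,017,852.8
volume = 13,910 + 4,716 + 32,340 + 34,590 = 85,556 m³
S = 2,017,852.8 / 85,556 = 23.5852 ppt

23.59 ppt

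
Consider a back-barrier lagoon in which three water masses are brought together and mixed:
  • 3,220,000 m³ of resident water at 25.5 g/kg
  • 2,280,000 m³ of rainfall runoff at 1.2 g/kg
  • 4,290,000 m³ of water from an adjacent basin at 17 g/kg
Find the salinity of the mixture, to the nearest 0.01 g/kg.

Conserving salt mass:
salt = 3,220,000×25.5 + 2,280,000×1.2 + 4,290,000×17 = 82,110,000 + 2,736,000 + 72,930,000 = 157,776,000
volume = 3,220,000 + 2,280,000 + 4,290,000 = 9,790,000 m³
S = 157,776,000 / 9,790,000 = 16.116 g/kg

16.12 g/kg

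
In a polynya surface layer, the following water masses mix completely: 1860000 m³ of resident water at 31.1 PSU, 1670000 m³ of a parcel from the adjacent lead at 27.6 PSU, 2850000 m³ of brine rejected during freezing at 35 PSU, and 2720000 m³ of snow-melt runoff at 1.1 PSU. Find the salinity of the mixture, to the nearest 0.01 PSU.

22.71 PSU

Conserving salt mass:
salt = 1,860,000×31.1 + 1,670,000×27.6 + 2,850,000×35 + 2,720,000×1.1 = 57,846,000 + 46,092,000 + 99,750,000 + 2,992,000 = 206,680,000
volume = 1,860,000 + 1,670,000 + 2,850,000 + 2,720,000 = 9,100,000 m³
S = 206,680,000 / 9,100,000 = 22.7121 PSU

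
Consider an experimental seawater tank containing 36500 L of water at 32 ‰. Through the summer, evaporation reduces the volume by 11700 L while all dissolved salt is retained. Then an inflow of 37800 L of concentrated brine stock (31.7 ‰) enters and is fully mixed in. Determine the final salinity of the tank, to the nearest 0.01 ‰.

37.80 ‰

After evaporation: salt = 36,500×32 = 1,168,000; volume = 36,500 − 11,700 = 24,800 L
After mixing: salt = 1,168,000 + 37,800×31.7 = 2,366,260; volume = 24,800 + 37,800 = 62,600 L
S = 2,366,260 / 62,600 = 37.7997 ‰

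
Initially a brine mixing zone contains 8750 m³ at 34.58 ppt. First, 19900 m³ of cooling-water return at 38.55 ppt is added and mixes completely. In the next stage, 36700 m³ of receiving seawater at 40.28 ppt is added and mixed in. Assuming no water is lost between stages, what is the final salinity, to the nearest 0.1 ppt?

39.0 ppt

By conservation of dissolved salt,
Initial salt = 8,750×34.58 = 302,575
After stage 1: salt = 302,575 + 19,900×38.55 = 1,069,720; volume = 28,650 m³; S = 37.338 ppt
After stage 2: salt = 1,069,720 + 36,700×40.28 = 2,547,996; volume = 65,350 m³
S = 2,547,996 / 65,350 = 38.99 ppt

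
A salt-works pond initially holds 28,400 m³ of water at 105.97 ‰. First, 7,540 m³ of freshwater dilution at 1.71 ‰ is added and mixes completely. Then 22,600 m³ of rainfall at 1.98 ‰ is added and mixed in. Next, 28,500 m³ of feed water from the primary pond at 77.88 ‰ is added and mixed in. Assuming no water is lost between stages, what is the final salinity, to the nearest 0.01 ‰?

Total salt / total volume:
Initial salt = 28,400×105.97 = 3,009,548
After stage 1: salt = 3,009,548 + 7,540×1.71 = 3,022,441.4; volume = 35,940 m³; S = 84.097 ‰
After stage 2: salt = 3,022,441.4 + 22,600×1.98 = 3,067,189.4; volume = 58,540 m³; S = 52.395 ‰
After stage 3: salt = 3,067,189.4 + 28,500×77.88 = 5,286,769.4; volume = 87,040 m³
S = 5,286,769.4 / 87,040 = 60.7395 ‰

60.74 ‰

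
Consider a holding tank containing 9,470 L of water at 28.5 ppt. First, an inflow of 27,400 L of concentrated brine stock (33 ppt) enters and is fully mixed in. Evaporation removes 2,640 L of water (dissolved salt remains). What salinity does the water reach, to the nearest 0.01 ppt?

34.30 ppt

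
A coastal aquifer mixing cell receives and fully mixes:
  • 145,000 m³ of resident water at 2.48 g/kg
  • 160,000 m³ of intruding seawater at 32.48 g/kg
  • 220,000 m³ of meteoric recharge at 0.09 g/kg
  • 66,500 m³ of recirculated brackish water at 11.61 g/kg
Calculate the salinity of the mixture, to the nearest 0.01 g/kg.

10.73 g/kg

Salt balance:
salt = 145,000×2.48 + 160,000×32.48 + 220,000×0.09 + 66,500×11.61 = 359,600 + 5,196,800 + 19,800 + 772,065 = 6,348,265
volume = 145,000 + 160,000 + 220,000 + 66,500 = 591,500 m³
S = 6,348,265 / 591,500 = 10.7325 g/kg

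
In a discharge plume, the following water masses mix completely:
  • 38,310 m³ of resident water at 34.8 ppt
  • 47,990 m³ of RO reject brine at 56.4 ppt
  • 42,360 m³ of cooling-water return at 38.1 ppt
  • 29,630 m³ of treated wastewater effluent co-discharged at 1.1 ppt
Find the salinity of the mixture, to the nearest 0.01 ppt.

35.92 ppt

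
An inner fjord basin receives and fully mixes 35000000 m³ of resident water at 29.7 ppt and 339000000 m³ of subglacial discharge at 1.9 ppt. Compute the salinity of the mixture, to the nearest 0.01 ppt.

Conserving salt mass:
salt = 35,000,000×29.7 + 339,000,000×1.9 = 1,039,500,000 + 644,100,000 = 1,683,600,000
volume = 35,000,000 + 339,000,000 = 374,000,000 m³
S = 1,683,600,000 / 374,000,000 = 4.5016 ppt

4.50 ppt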